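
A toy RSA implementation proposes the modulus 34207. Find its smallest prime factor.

34207 is odd.
Digit sum 16, not divisible by 3.
Ends in 7: not divisible by 5.
7: 34207 = 7·4886 + 5
11: 34207 = 11·3109 + 8
13: 34207 = 13·2631 + 4
17: 34207 = 17·2012 + 3
19: 34207 = 19·1800 + 7
23: 34207 = 23·1487 + 6
29: 34207 = 29·1179 + 16
31: 34207 = 31·1103 + 14
37: 34207 = 37·924 + 19
41: 34207 = 41·834 + 13
43: 34207 = 43·795 + 22
47: 34207 = 47·727 + 38
53: 34207 = 53·645 + 22
59: 34207 = 59·579 + 46
61: 34207 = 61·560 + 47
67: 34207 = 67·510 + 37
71: 34207 = 71·481 + 56
73: 34207 = 73·468 + 43
79: 34207 = 79·433

79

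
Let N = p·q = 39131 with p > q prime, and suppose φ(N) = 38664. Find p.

359

φ(n) = (p−1)(q−1) = n − (p+q) + 1, so p + q = 39131 − 38664 + 1 = 468.
p and q are the roots of t² − 468t + 39131 = 0.
Discriminant: 468² − 4·39131 = 219024 − 156524 = 62500; √62500 = 250.
q = (468 − 250)/2 = 109, p = (468 + 250)/2 = 359.
Check: 109 · 359 = 39131.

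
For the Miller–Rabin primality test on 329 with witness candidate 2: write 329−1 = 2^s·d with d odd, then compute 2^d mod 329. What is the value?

25

329 − 1 = 328 = 2^3 · 41, so d = 41.
2^1 ≡ 2 (mod 329)
2^2 ≡ 2^2 = 4 ≡ 4 (mod 329)
2^4 ≡ 4^2 = 16 ≡ 16 (mod 329)
2^8 ≡ 16^2 = 256 ≡ 256 (mod 329)
2^16 ≡ 256^2 = 65536 ≡ 65 (mod 329)
2^32 ≡ 65^2 = 4225 ≡ 277 (mod 329)
41 = 32 + 8 + 1 in binary powers of 2.
So 2^41 ≡ 277 · 256 · 2 ≡ 25 (mod 329).
Squaring chain: 25 → 296 → 102; never reaches −1, so base 2 is a Miller–Rabin witness that 329 is composite.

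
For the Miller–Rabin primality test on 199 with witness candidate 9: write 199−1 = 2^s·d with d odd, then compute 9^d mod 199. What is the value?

1

199 − 1 = 198 = 2^1 · 99, so d = 99.
9^1 ≡ 9 (mod 199)
9^2 ≡ 9^2 = 81 ≡ 81 (mod 199)
9^4 ≡ 81^2 = 6561 ≡ 193 (mod 199)
9^8 ≡ 193^2 = 37249 ≡ 36 (mod 199)
9^16 ≡ 36^2 = 1296 ≡ 102 (mod 199)
9^32 ≡ 102^2 = 10404 ≡ 56 (mod 199)
9^64 ≡ 56^2 = 3136 ≡ 151 (mod 199)
99 = 64 + 32 + 2 + 1 in binary powers of 2.
So 9^99 ≡ 151 · 56 · 81 · 9 ≡ 1 (mod 199).
Since 9^d ≡ 1 (mod 199), base 9 does not prove 199 composite.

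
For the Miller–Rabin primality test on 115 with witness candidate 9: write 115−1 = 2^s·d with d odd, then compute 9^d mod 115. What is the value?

115 − 1 = 114 = 2^1 · 57, so d = 57.
9^1 ≡ 9 (mod 115)
9^2 ≡ 9^2 = 81 ≡ 81 (mod 115)
9^4 ≡ 81^2 = 6561 ≡ 6 (mod 115)
9^8 ≡ 6^2 = 36 ≡ 36 (mod 115)
9^16 ≡ 36^2 = 1296 ≡ 31 (mod 115)
9^32 ≡ 31^2 = 961 ≡ 41 (mod 115)
57 = 32 + 16 + 8 + 1 in binary powers of 2.
So 9^57 ≡ 41 · 31 · 36 · 9 ≡ 104 (mod 115).
Squaring chain: 104; never reaches −1, so base 9 is a Miller–Rabin witness that 115 is composite.

104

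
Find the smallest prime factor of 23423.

59

23423 is odd.
Digit sum 14, not divisible by 3.
Ends in 3: not divisible by 5.
7: 23423 = 7·3346 + 1
11: 23423 = 11·2129 + 4
13: 23423 = 13·1801 + 10
17: 23423 = 17·1377 + 14
19: 23423 = 19·1232 + 15
23: 23423 = 23·1018 + 9
29: 23423 = 29·807 + 20
31: 23423 = 31·755 + 18
37: 23423 = 37·633 + 2
41: 23423 = 41·571 + 12
43: 23423 = 43·544 + 31
47: 23423 = 47·498 + 17
53: 23423 = 53·441 + 50
59: 23423 = 59·397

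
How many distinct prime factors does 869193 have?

869193 = 3^2 · 96577
96577 = 13 · 7429
7429 = 17 · 437
437 = 19 · 23
869193 = 3^2 · 13 · 17 · 19 · 23, which has 5 distinct prime factors.

5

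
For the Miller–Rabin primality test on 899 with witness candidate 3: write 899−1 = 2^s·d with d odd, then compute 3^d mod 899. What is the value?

641

899 − 1 = 898 = 2^1 · 449, so d = 449.
3^1 ≡ 3 (mod 899)
3^2 ≡ 3^2 = 9 ≡ 9 (mod 899)
3^4 ≡ 9^2 = 81 ≡ 81 (mod 899)
3^8 ≡ 81^2 = 6561 ≡ 268 (mod 899)
3^16 ≡ 268^2 = 71824 ≡ 803 (mod 899)
3^32 ≡ 803^2 = 644809 ≡ 226 (mod 899)
3^64 ≡ 226^2 = 51076 ≡ 732 (mod 899)
3^128 ≡ 732^2 = 535824 ≡ 20 (mod 899)
3^256 ≡ 20^2 = 400 ≡ 400 (mod 899)
449 = 256 + 128 + 64 + 1 in binary powers of 2.
So 3^449 ≡ 400 · 20 · 732 · 3 ≡ 641 (mod 899).
Squaring chain: 641; never reaches −1, so base 3 is a Miller–Rabin witness that 899 is composite.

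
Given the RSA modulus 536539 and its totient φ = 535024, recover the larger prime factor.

953

φ(n) = (p−1)(q−1) = n − (p+q) + 1, so p + q = 536539 − 535024 + 1 = 1516.
p and q are the roots of t² − 1516t + 536539 = 0.
Discriminant: 1516² − 4·536539 = 2298256 − 2146156 = 152100; √152100 = 390.
q = (1516 − 390)/2 = 563, p = (1516 + 390)/2 = 953.
Check: 563 · 953 = 536539.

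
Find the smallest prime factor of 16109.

89

16109 is odd.
Digit sum 17, not divisible by 3.
Ends in 9: not divisible by 5.
7: 16109 = 7·2301 + 2
11: 16109 = 11·1464 + 5
13: 16109 = 13·1239 + 2
17: 16109 = 17·947 + 10
19: 16109 = 19·847 + 16
23: 16109 = 23·700 + 9
29: 16109 = 29·555 + 14
31: 16109 = 31·519 + 20
37: 16109 = 37·435 + 14
41: 16109 = 41·392 + 37
43: 16109 = 43·374 + 27
47: 16109 = 47·342 + 35
53: 16109 = 53·303 + 50
59: 16109 = 59·273 + 2
61: 16109 = 61·264 + 5
67: 16109 = 67·240 + 29
71: 16109 = 71·226 + 63
73: 16109 = 73·220 + 49
79: 16109 = 79·203 + 72
83: 16109 = 83·194 + 7
89: 16109 = 89·181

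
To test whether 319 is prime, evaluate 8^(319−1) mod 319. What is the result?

236

8^1 ≡ 8 (mod 319)
8^2 ≡ 8^2 = 64 ≡ 64 (mod 319)
8^4 ≡ 64^2 = 4096 ≡ 268 (mod 319)
8^8 ≡ 268^2 = 71824 ≡ 49 (mod 319)
8^16 ≡ 49^2 = 2401 ≡ 168 (mod 319)
8^32 ≡ 168^2 = 28224 ≡ 152 (mod 319)
8^64 ≡ 152^2 = 23104 ≡ 136 (mod 319)
8^128 ≡ 136^2 = 18496 ≡ 313 (mod 319)
8^256 ≡ 313^2 = 97969 ≡ 36 (mod 319)
318 = 256 + 32 + 16 + 8 + 4 + 2 in binary powers of 2.
So 8^318 ≡ 36 · 152 · 168 · 49 · 268 · 64 ≡ 236 (mod 319).
Since 236 ≠ 1, base 8 is a Fermat witness: 319 is composite.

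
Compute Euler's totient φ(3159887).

3095064

Factor: 3159887 = 127 · 139 · 179.
φ(3159887) = (127−1) · (139−1) · (179−1) = 126 · 138 · 178 = 3095064.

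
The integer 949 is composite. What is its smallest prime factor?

13

949 is odd.
Digit sum 22, not divisible by 3.
Ends in 9: not divisible by 5.
7: 949 = 7·135 + 4
11: 949 = 11·86 + 3
13: 949 = 13·73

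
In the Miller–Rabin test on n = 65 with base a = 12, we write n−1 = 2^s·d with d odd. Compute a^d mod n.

12

65 − 1 = 64 = 2^6 · 1, so d = 1.
12^1 ≡ 12 (mod 65)
1 = 1 in binary powers of 2.
So 12^1 ≡ 12 ≡ 12 (mod 65).
Squaring chain: 12 → 14 → 1 → 1 → 1 → 1; never reaches −1, so base 12 is a Miller–Rabin witness that 65 is composite.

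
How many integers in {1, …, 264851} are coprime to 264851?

Factor: 264851 = 59 · 67^2.
φ(264851) = (59−1) · 67^1·(67−1) = 58 · 4422 = 256476.

256476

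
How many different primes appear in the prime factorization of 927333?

5

927333 = 3^2 · 103037
103037 = 11 · 9367
9367 = 17 · 551
551 = 19 · 29
927333 = 3^2 · 11 · 17 · 19 · 29, which has 5 distinct prime factors.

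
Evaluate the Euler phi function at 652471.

Factor: 652471 = 29 · 149 · 151.
φ(652471) = (29−1) · (149−1) · (151−1) = 28 · 148 · 150 = 621600.

621600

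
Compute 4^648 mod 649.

559

4^1 ≡ 4 (mod 649)
4^2 ≡ 4^2 = 16 ≡ 16 (mod 649)
4^4 ≡ 16^2 = 256 ≡ 256 (mod 649)
4^8 ≡ 256^2 = 65536 ≡ 636 (mod 649)
4^16 ≡ 636^2 = 404496 ≡ 169 (mod 649)
4^32 ≡ 169^2 = 28561 ≡ 5 (mod 649)
4^64 ≡ 5^2 = 25 ≡ 25 (mod 649)
4^128 ≡ 25^2 = 625 ≡ 625 (mod 649)
4^256 ≡ 625^2 = 390625 ≡ 576 (mod 649)
4^512 ≡ 576^2 = 331776 ≡ 137 (mod 649)
648 = 512 + 128 + 8 in binary powers of 2.
So 4^648 ≡ 137 · 625 · 636 ≡ 559 (mod 649).
Since 559 ≠ 1, base 4 is a Fermat witness: 649 is composite.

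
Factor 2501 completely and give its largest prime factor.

2501 = 41 · 61
61 is prime.
So 2501 = 41 · 61; the largest prime factor is 61.

61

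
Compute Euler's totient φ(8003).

Factor: 8003 = 53 · 151.
φ(8003) = (53−1) · (151−1) = 52 · 150 = 7800.

7800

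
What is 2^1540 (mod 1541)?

2^1 ≡ 2 (mod 1541)
2^2 ≡ 2^2 = 4 ≡ 4 (mod 1541)
2^4 ≡ 4^2 = 16 ≡ 16 (mod 1541)
2^8 ≡ 16^2 = 256 ≡ 256 (mod 1541)
2^16 ≡ 256^2 = 65536 ≡ 814 (mod 1541)
2^32 ≡ 814^2 = 662596 ≡ 1507 (mod 1541)
2^64 ≡ 1507^2 = 2271049 ≡ 1156 (mod 1541)
2^128 ≡ 1156^2 = 1336336 ≡ 289 (mod 1541)
2^256 ≡ 289^2 = 83521 ≡ 307 (mod 1541)
2^512 ≡ 307^2 = 94249 ≡ 248 (mod 1541)
2^1024 ≡ 248^2 = 61504 ≡ 1405 (mod 1541)
1540 = 1024 + 512 + 4 in binary powers of 2.
So 2^1540 ≡ 1405 · 248 · 16 ≡ 1243 (mod 1541).
Since 1243 ≠ 1, base 2 is a Fermat witness: 1541 is composite.

1243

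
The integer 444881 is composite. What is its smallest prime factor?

31

444881 is odd.
Digit sum 29, not divisible by 3.
Ends in 1: not divisible by 5.
7: 444881 = 7·63554 + 3
11: 444881 = 11·40443 + 8
13: 444881 = 13·34221 + 8
17: 444881 = 17·26169 + 8
19: 444881 = 19·23414 + 15
23: 444881 = 23·19342 + 15
29: 444881 = 29·15340 + 21
31: 444881 = 31·14351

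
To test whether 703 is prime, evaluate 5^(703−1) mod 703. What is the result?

5^1 ≡ 5 (mod 703)
5^2 ≡ 5^2 = 25 ≡ 25 (mod 703)
5^4 ≡ 25^2 = 625 ≡ 625 (mod 703)
5^8 ≡ 625^2 = 390625 ≡ 460 (mod 703)
5^16 ≡ 460^2 = 211600 ≡ 700 (mod 703)
5^32 ≡ 700^2 = 490000 ≡ 9 (mod 703)
5^64 ≡ 9^2 = 81 ≡ 81 (mod 703)
5^128 ≡ 81^2 = 6561 ≡ 234 (mod 703)
5^256 ≡ 234^2 = 54756 ≡ 625 (mod 703)
5^512 ≡ 625^2 = 390625 ≡ 460 (mod 703)
702 = 512 + 128 + 32 + 16 + 8 + 4 + 2 in binary powers of 2.
So 5^702 ≡ 460 · 234 · 9 · 700 · 460 · 625 · 25 ≡ 628 (mod 703).
Since 628 ≠ 1, base 5 is a Fermat witness: 703 is composite.

628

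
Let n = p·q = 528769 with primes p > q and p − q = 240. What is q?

Since p = q + 240, we have 528769 = q(q + 240), so q² + 240q − 528769 = 0.
Discriminant: 240² + 4·528769 = 57600 + 2115076 = 2172676; √2172676 = 1474.
q = (−240 + 1474)/2 = 617, and p = q + 240 = 857.
Check: 617 · 857 = 528769.

617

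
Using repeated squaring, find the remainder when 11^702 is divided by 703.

1

11^1 ≡ 11 (mod 703)
11^2 ≡ 11^2 = 121 ≡ 121 (mod 703)
11^4 ≡ 121^2 = 14641 ≡ 581 (mod 703)
11^8 ≡ 581^2 = 337561 ≡ 121 (mod 703)
11^16 ≡ 121^2 = 14641 ≡ 581 (mod 703)
11^32 ≡ 581^2 = 337561 ≡ 121 (mod 703)
11^64 ≡ 121^2 = 14641 ≡ 581 (mod 703)
11^128 ≡ 581^2 = 337561 ≡ 121 (mod 703)
11^256 ≡ 121^2 = 14641 ≡ 581 (mod 703)
11^512 ≡ 581^2 = 337561 ≡ 121 (mod 703)
702 = 512 + 128 + 32 + 16 + 8 + 4 + 2 in binary powers of 2.
So 11^702 ≡ 121 · 121 · 121 · 581 · 121 · 581 · 121 ≡ 1 (mod 703).
Since the result is 1, base 11 gives no evidence that 703 is composite.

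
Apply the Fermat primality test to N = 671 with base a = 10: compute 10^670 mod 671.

441

10^1 ≡ 10 (mod 671)
10^2 ≡ 10^2 = 100 ≡ 100 (mod 671)
10^4 ≡ 100^2 = 10000 ≡ 606 (mod 671)
10^8 ≡ 606^2 = 367236 ≡ 199 (mod 671)
10^16 ≡ 199^2 = 39601 ≡ 12 (mod 671)
10^32 ≡ 12^2 = 144 ≡ 144 (mod 671)
10^64 ≡ 144^2 = 20736 ≡ 606 (mod 671)
10^128 ≡ 606^2 = 367236 ≡ 199 (mod 671)
10^256 ≡ 199^2 = 39601 ≡ 12 (mod 671)
10^512 ≡ 12^2 = 144 ≡ 144 (mod 671)
670 = 512 + 128 + 16 + 8 + 4 + 2 in binary powers of 2.
So 10^670 ≡ 144 · 199 · 12 · 199 · 606 · 100 ≡ 441 (mod 671).
Since 441 ≠ 1, base 10 is a Fermat witness: 671 is composite.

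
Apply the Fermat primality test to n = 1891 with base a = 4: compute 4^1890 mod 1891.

4^1 ≡ 4 (mod 1891)
4^2 ≡ 4^2 = 16 ≡ 16 (mod 1891)
4^4 ≡ 16^2 = 256 ≡ 256 (mod 1891)
4^8 ≡ 256^2 = 65536 ≡ 1242 (mod 1891)
4^16 ≡ 1242^2 = 1542564 ≡ 1399 (mod 1891)
4^32 ≡ 1399^2 = 1957201 ≡ 16 (mod 1891)
4^64 ≡ 16^2 = 256 ≡ 256 (mod 1891)
4^128 ≡ 256^2 = 65536 ≡ 1242 (mod 1891)
4^256 ≡ 1242^2 = 1542564 ≡ 1399 (mod 1891)
4^512 ≡ 1399^2 = 1957201 ≡ 16 (mod 1891)
4^1024 ≡ 16^2 = 256 ≡ 256 (mod 1891)
1890 = 1024 + 512 + 256 + 64 + 32 + 2 in binary powers of 2.
So 4^1890 ≡ 256 · 16 · 1399 · 256 · 16 · 16 ≡ 1 (mod 1891).
Since the result is 1, base 4 gives no evidence that 1891 is composite.

1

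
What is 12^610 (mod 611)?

12^1 ≡ 12 (mod 611)
12^2 ≡ 12^2 = 144 ≡ 144 (mod 611)
12^4 ≡ 144^2 = 20736 ≡ 573 (mod 611)
12^8 ≡ 573^2 = 328329 ≡ 222 (mod 611)
12^16 ≡ 222^2 = 49284 ≡ 404 (mod 611)
12^32 ≡ 404^2 = 163216 ≡ 79 (mod 611)
12^64 ≡ 79^2 = 6241 ≡ 131 (mod 611)
12^128 ≡ 131^2 = 17161 ≡ 53 (mod 611)
12^256 ≡ 53^2 = 2809 ≡ 365 (mod 611)
12^512 ≡ 365^2 = 133225 ≡ 27 (mod 611)
610 = 512 + 64 + 32 + 2 in binary powers of 2.
So 12^610 ≡ 27 · 131 · 79 · 144 ≡ 118 (mod 611).
Since 118 ≠ 1, base 12 is a Fermat witness: 611 is composite.

118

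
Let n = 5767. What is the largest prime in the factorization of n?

5767 = 73 · 79
79 is prime.
So 5767 = 73 · 79; the largest prime factor is 79.

79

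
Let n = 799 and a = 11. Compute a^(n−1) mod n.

332

11^1 ≡ 11 (mod 799)
11^2 ≡ 11^2 = 121 ≡ 121 (mod 799)
11^4 ≡ 121^2 = 14641 ≡ 259 (mod 799)
11^8 ≡ 259^2 = 67081 ≡ 764 (mod 799)
11^16 ≡ 764^2 = 583696 ≡ 426 (mod 799)
11^32 ≡ 426^2 = 181476 ≡ 103 (mod 799)
11^64 ≡ 103^2 = 10609 ≡ 222 (mod 799)
11^128 ≡ 222^2 = 49284 ≡ 545 (mod 799)
11^256 ≡ 545^2 = 297025 ≡ 596 (mod 799)
11^512 ≡ 596^2 = 355216 ≡ 460 (mod 799)
798 = 512 + 256 + 16 + 8 + 4 + 2 in binary powers of 2.
So 11^798 ≡ 460 · 596 · 426 · 764 · 259 · 121 ≡ 332 (mod 799).
Since 332 ≠ 1, base 11 is a Fermat witness: 799 is composite.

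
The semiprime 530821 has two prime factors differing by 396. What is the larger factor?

953

Since p = q + 396, we have 530821 = q(q + 396), so q² + 396q − 530821 = 0.
Discriminant: 396² + 4·530821 = 156816 + 2123284 = 2280100; √2280100 = 1510.
q = (−396 + 1510)/2 = 557, and p = q + 396 = 953.
Check: 557 · 953 = 530821.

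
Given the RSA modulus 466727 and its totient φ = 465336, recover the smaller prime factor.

563

φ(n) = (p−1)(q−1) = n − (p+q) + 1, so p + q = 466727 − 465336 + 1 = 1392.
p and q are the roots of t² − 1392t + 466727 = 0.
Discriminant: 1392² − 4·466727 = 1937664 − 1866908 = 70756; √70756 = 266.
q = (1392 − 266)/2 = 563, p = (1392 + 266)/2 = 829.
Check: 563 · 829 = 466727.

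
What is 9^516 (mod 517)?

383

9^1 ≡ 9 (mod 517)
9^2 ≡ 9^2 = 81 ≡ 81 (mod 517)
9^4 ≡ 81^2 = 6561 ≡ 357 (mod 517)
9^8 ≡ 357^2 = 127449 ≡ 267 (mod 517)
9^16 ≡ 267^2 = 71289 ≡ 460 (mod 517)
9^32 ≡ 460^2 = 211600 ≡ 147 (mod 517)
9^64 ≡ 147^2 = 21609 ≡ 412 (mod 517)
9^128 ≡ 412^2 = 169744 ≡ 168 (mod 517)
9^256 ≡ 168^2 = 28224 ≡ 306 (mod 517)
9^512 ≡ 306^2 = 93636 ≡ 59 (mod 517)
516 = 512 + 4 in binary powers of 2.
So 9^516 ≡ 59 · 357 ≡ 383 (mod 517).
Since 383 ≠ 1, base 9 is a Fermat witness: 517 is composite.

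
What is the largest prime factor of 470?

47

470 = 2 · 235
235 = 5 · 47
47 is prime.
So 470 = 2 · 5 · 47; the largest prime factor is 47.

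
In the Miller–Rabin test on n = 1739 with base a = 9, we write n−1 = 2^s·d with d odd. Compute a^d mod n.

1739 − 1 = 1738 = 2^1 · 869, so d = 869.
9^1 ≡ 9 (mod 1739)
9^2 ≡ 9^2 = 81 ≡ 81 (mod 1739)
9^4 ≡ 81^2 = 6561 ≡ 1344 (mod 1739)
9^8 ≡ 1344^2 = 1806336 ≡ 1254 (mod 1739)
9^16 ≡ 1254^2 = 1572516 ≡ 460 (mod 1739)
9^32 ≡ 460^2 = 211600 ≡ 1181 (mod 1739)
9^64 ≡ 1181^2 = 1394761 ≡ 83 (mod 1739)
9^128 ≡ 83^2 = 6889 ≡ 1672 (mod 1739)
9^256 ≡ 1672^2 = 2795584 ≡ 1011 (mod 1739)
9^512 ≡ 1011^2 = 1022121 ≡ 1328 (mod 1739)
869 = 512 + 256 + 64 + 32 + 4 + 1 in binary powers of 2.
So 9^869 ≡ 1328 · 1011 · 83 · 1181 · 1344 · 9 ≡ 1070 (mod 1739).
Squaring chain: 1070; never reaches −1, so base 9 is a Miller–Rabin witness that 1739 is composite.

1070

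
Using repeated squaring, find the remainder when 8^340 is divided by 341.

1

8^1 ≡ 8 (mod 341)
8^2 ≡ 8^2 = 64 ≡ 64 (mod 341)
8^4 ≡ 64^2 = 4096 ≡ 4 (mod 341)
8^8 ≡ 4^2 = 16 ≡ 16 (mod 341)
8^16 ≡ 16^2 = 256 ≡ 256 (mod 341)
8^32 ≡ 256^2 = 65536 ≡ 64 (mod 341)
8^64 ≡ 64^2 = 4096 ≡ 4 (mod 341)
8^128 ≡ 4^2 = 16 ≡ 16 (mod 341)
8^256 ≡ 16^2 = 256 ≡ 256 (mod 341)
340 = 256 + 64 + 16 + 4 in binary powers of 2.
So 8^340 ≡ 256 · 4 · 256 · 4 ≡ 1 (mod 341).
Since the result is 1, base 8 gives no evidence that 341 is composite.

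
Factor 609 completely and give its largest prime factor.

609 = 3 · 203
203 = 7 · 29
29 is prime.
So 609 = 3 · 7 · 29; the largest prime factor is 29.

29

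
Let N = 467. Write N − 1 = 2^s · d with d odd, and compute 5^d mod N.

467 − 1 = 466 = 2^1 · 233, so d = 233.
5^1 ≡ 5 (mod 467)
5^2 ≡ 5^2 = 25 ≡ 25 (mod 467)
5^4 ≡ 25^2 = 625 ≡ 158 (mod 467)
5^8 ≡ 158^2 = 24964 ≡ 213 (mod 467)
5^16 ≡ 213^2 = 45369 ≡ 70 (mod 467)
5^32 ≡ 70^2 = 4900 ≡ 230 (mod 467)
5^64 ≡ 230^2 = 52900 ≡ 129 (mod 467)
5^128 ≡ 129^2 = 16641 ≡ 296 (mod 467)
233 = 128 + 64 + 32 + 8 + 1 in binary powers of 2.
So 5^233 ≡ 296 · 129 · 230 · 213 · 5 ≡ 466 (mod 467).
Since 5^d ≡ 466 (mod 467), base 5 does not prove 467 composite.

466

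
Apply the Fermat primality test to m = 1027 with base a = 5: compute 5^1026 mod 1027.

5^1 ≡ 5 (mod 1027)
5^2 ≡ 5^2 = 25 ≡ 25 (mod 1027)
5^4 ≡ 25^2 = 625 ≡ 625 (mod 1027)
5^8 ≡ 625^2 = 390625 ≡ 365 (mod 1027)
5^16 ≡ 365^2 = 133225 ≡ 742 (mod 1027)
5^32 ≡ 742^2 = 550564 ≡ 92 (mod 1027)
5^64 ≡ 92^2 = 8464 ≡ 248 (mod 1027)
5^128 ≡ 248^2 = 61504 ≡ 911 (mod 1027)
5^256 ≡ 911^2 = 829921 ≡ 105 (mod 1027)
5^512 ≡ 105^2 = 11025 ≡ 755 (mod 1027)
5^1024 ≡ 755^2 = 570025 ≡ 40 (mod 1027)
1026 = 1024 + 2 in binary powers of 2.
So 5^1026 ≡ 40 · 25 ≡ 1000 (mod 1027).
Since 1000 ≠ 1, base 5 is a Fermat witness: 1027 is composite.

1000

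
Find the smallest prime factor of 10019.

43

10019 is odd.
Digit sum 11, not divisible by 3.
Ends in 9: not divisible by 5.
7: 10019 = 7·1431 + 2
11: 10019 = 11·910 + 9
13: 10019 = 13·770 + 9
17: 10019 = 17·589 + 6
19: 10019 = 19·527 + 6
23: 10019 = 23·435 + 14
29: 10019 = 29·345 + 14
31: 10019 = 31·323 + 6
37: 10019 = 37·270 + 29
41: 10019 = 41·244 + 15
43: 10019 = 43·233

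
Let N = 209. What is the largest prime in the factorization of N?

209 = 11 · 19
19 is prime.
So 209 = 11 · 19; the largest prime factor is 19.

19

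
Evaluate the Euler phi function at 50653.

49284

Factor: 50653 = 37^3.
φ(50653) = 37^2·(37−1) = 49284.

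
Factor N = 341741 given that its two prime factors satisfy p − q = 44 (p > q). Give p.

607

Since p = q + 44, we have 341741 = q(q + 44), so q² + 44q − 341741 = 0.
Discriminant: 44² + 4·341741 = 1936 + 1366964 = 1368900; √1368900 = 1170.
q = (−44 + 1170)/2 = 563, and p = q + 44 = 607.
Check: 563 · 607 = 341741.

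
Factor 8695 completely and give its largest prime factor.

8695 = 5 · 1739
1739 = 37 · 47
47 is prime.
So 8695 = 5 · 37 · 47; the largest prime factor is 47.

47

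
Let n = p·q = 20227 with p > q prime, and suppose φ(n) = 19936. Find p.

φ(n) = (p−1)(q−1) = n − (p+q) + 1, so p + q = 20227 − 19936 + 1 = 292.
p and q are the roots of t² − 292t + 20227 = 0.
Discriminant: 292² − 4·20227 = 85264 − 80908 = 4356; √4356 = 66.
q = (292 − 66)/2 = 113, p = (292 + 66)/2 = 179.
Check: 113 · 179 = 20227.

179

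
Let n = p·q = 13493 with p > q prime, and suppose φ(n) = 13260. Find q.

φ(n) = (p−1)(q−1) = n − (p+q) + 1, so p + q = 13493 − 13260 + 1 = 234.
p and q are the roots of t² − 234t + 13493 = 0.
Discriminant: 234² − 4·13493 = 54756 − 53972 = 784; √784 = 28.
q = (234 − 28)/2 = 103, p = (234 + 28)/2 = 131.
Check: 103 · 131 = 13493.

103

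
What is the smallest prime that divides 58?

2

58 is even: 2 divides it.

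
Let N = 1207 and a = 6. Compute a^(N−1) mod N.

535

6^1 ≡ 6 (mod 1207)
6^2 ≡ 6^2 = 36 ≡ 36 (mod 1207)
6^4 ≡ 36^2 = 1296 ≡ 89 (mod 1207)
6^8 ≡ 89^2 = 7921 ≡ 679 (mod 1207)
6^16 ≡ 679^2 = 461041 ≡ 1174 (mod 1207)
6^32 ≡ 1174^2 = 1378276 ≡ 1089 (mod 1207)
6^64 ≡ 1089^2 = 1185921 ≡ 647 (mod 1207)
6^128 ≡ 647^2 = 418609 ≡ 987 (mod 1207)
6^256 ≡ 987^2 = 974169 ≡ 120 (mod 1207)
6^512 ≡ 120^2 = 14400 ≡ 1123 (mod 1207)
6^1024 ≡ 1123^2 = 1261129 ≡ 1021 (mod 1207)
1206 = 1024 + 128 + 32 + 16 + 4 + 2 in binary powers of 2.
So 6^1206 ≡ 1021 · 987 · 1089 · 1174 · 89 · 36 ≡ 535 (mod 1207).
Since 535 ≠ 1, base 6 is a Fermat witness: 1207 is composite.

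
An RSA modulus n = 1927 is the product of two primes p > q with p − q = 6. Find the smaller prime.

Since p = q + 6, we have 1927 = q(q + 6), so q² + 6q − 1927 = 0.
Discriminant: 6² + 4·1927 = 36 + 7708 = 7744; √7744 = 88.
q = (−6 + 88)/2 = 41, and p = q + 6 = 47.
Check: 41 · 47 = 1927.

41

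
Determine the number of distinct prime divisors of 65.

65 = 5 · 13
65 = 5 · 13, which has 2 distinct prime factors.

2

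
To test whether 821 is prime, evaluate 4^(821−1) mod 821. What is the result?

1

4^1 ≡ 4 (mod 821)
4^2 ≡ 4^2 = 16 ≡ 16 (mod 821)
4^4 ≡ 16^2 = 256 ≡ 256 (mod 821)
4^8 ≡ 256^2 = 65536 ≡ 677 (mod 821)
4^16 ≡ 677^2 = 458329 ≡ 211 (mod 821)
4^32 ≡ 211^2 = 44521 ≡ 187 (mod 821)
4^64 ≡ 187^2 = 34969 ≡ 487 (mod 821)
4^128 ≡ 487^2 = 237169 ≡ 721 (mod 821)
4^256 ≡ 721^2 = 519841 ≡ 148 (mod 821)
4^512 ≡ 148^2 = 21904 ≡ 558 (mod 821)
820 = 512 + 256 + 32 + 16 + 4 in binary powers of 2.
So 4^820 ≡ 558 · 148 · 187 · 211 · 256 ≡ 1 (mod 821).
Since the result is 1, base 4 gives no evidence that 821 is composite.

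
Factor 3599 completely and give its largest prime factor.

3599 = 59 · 61
61 is prime.
So 3599 = 59 · 61; the largest prime factor is 61.

61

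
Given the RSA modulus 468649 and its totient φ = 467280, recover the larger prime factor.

φ(n) = (p−1)(q−1) = n − (p+q) + 1, so p + q = 468649 − 467280 + 1 = 1370.
p and q are the roots of t² − 1370t + 468649 = 0.
Discriminant: 1370² − 4·468649 = 1876900 − 1874596 = 2304; √2304 = 48.
q = (1370 − 48)/2 = 661, p = (1370 + 48)/2 = 709.
Check: 661 · 709 = 468649.

709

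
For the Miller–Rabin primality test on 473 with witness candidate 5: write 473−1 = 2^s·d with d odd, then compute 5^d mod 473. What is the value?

473 − 1 = 472 = 2^3 · 59, so d = 59.
5^1 ≡ 5 (mod 473)
5^2 ≡ 5^2 = 25 ≡ 25 (mod 473)
5^4 ≡ 25^2 = 625 ≡ 152 (mod 473)
5^8 ≡ 152^2 = 23104 ≡ 400 (mod 473)
5^16 ≡ 400^2 = 160000 ≡ 126 (mod 473)
5^32 ≡ 126^2 = 15876 ≡ 267 (mod 473)
59 = 32 + 16 + 8 + 2 + 1 in binary powers of 2.
So 5^59 ≡ 267 · 126 · 400 · 25 · 5 ≡ 372 (mod 473).
Squaring chain: 372 → 268 → 401; never reaches −1, so base 5 is a Miller–Rabin witness that 473 is composite.

372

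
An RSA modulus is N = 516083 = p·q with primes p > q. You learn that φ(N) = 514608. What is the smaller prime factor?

569

φ(n) = (p−1)(q−1) = n − (p+q) + 1, so p + q = 516083 − 514608 + 1 = 1476.
p and q are the roots of t² − 1476t + 516083 = 0.
Discriminant: 1476² − 4·516083 = 2178576 − 2064332 = 114244; √114244 = 338.
q = (1476 − 338)/2 = 569, p = (1476 + 338)/2 = 907.
Check: 569 · 907 = 516083.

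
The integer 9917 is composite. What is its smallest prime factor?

9917 is odd.
Digit sum 26, not divisible by 3.
Ends in 7: not divisible by 5.
7: 9917 = 7·1416 + 5
11: 9917 = 11·901 + 6
13: 9917 = 13·762 + 11
17: 9917 = 17·583 + 6
19: 9917 = 19·521 + 18
23: 9917 = 23·431 + 4
29: 9917 = 29·341 + 28
31: 9917 = 31·319 + 28
37: 9917 = 37·268 + 1
41: 9917 = 41·241 + 36
43: 9917 = 43·230 + 27
47: 9917 = 47·211

47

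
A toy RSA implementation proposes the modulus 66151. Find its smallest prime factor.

66151 is odd.
Digit sum 19, not divisible by 3.
Ends in 1: not divisible by 5.
7: 66151 = 7·9450 + 1
11: 66151 = 11·6013 + 8
13: 66151 = 13·5088 + 7
17: 66151 = 17·3891 + 4
19: 66151 = 19·3481 + 12
23: 66151 = 23·2876 + 3
29: 66151 = 29·2281 + 2
31: 66151 = 31·2133 + 28
37: 66151 = 37·1787 + 32
41: 66151 = 41·1613 + 18
43: 66151 = 43·1538 + 17
47: 66151 = 47·1407 + 22
53: 66151 = 53·1248 + 7
59: 66151 = 59·1121 + 12
61: 66151 = 61·1084 + 27
67: 66151 = 67·987 + 22
71: 66151 = 71·931 + 50
73: 66151 = 73·906 + 13
79: 66151 = 79·837 + 28
83: 66151 = 83·797

83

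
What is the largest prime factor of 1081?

1081 = 23 · 47
47 is prime.
So 1081 = 23 · 47; the largest prime factor is 47.

47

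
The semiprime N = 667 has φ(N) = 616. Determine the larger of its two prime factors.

29

φ(n) = (p−1)(q−1) = n − (p+q) + 1, so p + q = 667 − 616 + 1 = 52.
p and q are the roots of t² − 52t + 667 = 0.
Discriminant: 52² − 4·667 = 2704 − 2668 = 36; √36 = 6.
q = (52 − 6)/2 = 23, p = (52 + 6)/2 = 29.
Check: 23 · 29 = 667.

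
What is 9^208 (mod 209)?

47

9^1 ≡ 9 (mod 209)
9^2 ≡ 9^2 = 81 ≡ 81 (mod 209)
9^4 ≡ 81^2 = 6561 ≡ 82 (mod 209)
9^8 ≡ 82^2 = 6724 ≡ 36 (mod 209)
9^16 ≡ 36^2 = 1296 ≡ 42 (mod 209)
9^32 ≡ 42^2 = 1764 ≡ 92 (mod 209)
9^64 ≡ 92^2 = 8464 ≡ 104 (mod 209)
9^128 ≡ 104^2 = 10816 ≡ 157 (mod 209)
208 = 128 + 64 + 16 in binary powers of 2.
So 9^208 ≡ 157 · 104 · 42 ≡ 47 (mod 209).
Since 47 ≠ 1, base 9 is a Fermat witness: 209 is composite.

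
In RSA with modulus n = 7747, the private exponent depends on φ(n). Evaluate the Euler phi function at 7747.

Factor: 7747 = 61 · 127.
φ(7747) = (61−1) · (127−1) = 60 · 126 = 7560.

7560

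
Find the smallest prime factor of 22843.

53

22843 is odd.
Digit sum 19, not divisible by 3.
Ends in 3: not divisible by 5.
7: 22843 = 7·3263 + 2
11: 22843 = 11·2076 + 7
13: 22843 = 13·1757 + 2
17: 22843 = 17·1343 + 12
19: 22843 = 19·1202 + 5
23: 22843 = 23·993 + 4
29: 22843 = 29·787 + 20
31: 22843 = 31·736 + 27
37: 22843 = 37·617 + 14
41: 22843 = 41·557 + 6
43: 22843 = 43·531 + 10
47: 22843 = 47·486 + 1
53: 22843 = 53·431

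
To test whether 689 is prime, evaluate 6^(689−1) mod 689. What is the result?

6^1 ≡ 6 (mod 689)
6^2 ≡ 6^2 = 36 ≡ 36 (mod 689)
6^4 ≡ 36^2 = 1296 ≡ 607 (mod 689)
6^8 ≡ 607^2 = 368449 ≡ 523 (mod 689)
6^16 ≡ 523^2 = 273529 ≡ 685 (mod 689)
6^32 ≡ 685^2 = 469225 ≡ 16 (mod 689)
6^64 ≡ 16^2 = 256 ≡ 256 (mod 689)
6^128 ≡ 256^2 = 65536 ≡ 81 (mod 689)
6^256 ≡ 81^2 = 6561 ≡ 360 (mod 689)
6^512 ≡ 360^2 = 129600 ≡ 68 (mod 689)
688 = 512 + 128 + 32 + 16 in binary powers of 2.
So 6^688 ≡ 68 · 81 · 16 · 685 ≡ 256 (mod 689).
Since 256 ≠ 1, base 6 is a Fermat witness: 689 is composite.

256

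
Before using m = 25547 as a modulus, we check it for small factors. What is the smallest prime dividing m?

25547 is odd.
Digit sum 23, not divisible by 3.
Ends in 7: not divisible by 5.
7: 25547 = 7·3649 + 4
11: 25547 = 11·2322 + 5
13: 25547 = 13·1965 + 2
17: 25547 = 17·1502 + 13
19: 25547 = 19·1344 + 11
23: 25547 = 23·1110 + 17
29: 25547 = 29·880 + 27
31: 25547 = 31·824 + 3
37: 25547 = 37·690 + 17
41: 25547 = 41·623 + 4
43: 25547 = 43·594 + 5
47: 25547 = 47·543 + 26
53: 25547 = 53·482 + 1
59: 25547 = 59·433

59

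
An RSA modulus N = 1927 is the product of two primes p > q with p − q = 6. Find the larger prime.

Since p = q + 6, we have 1927 = q(q + 6), so q² + 6q − 1927 = 0.
Discriminant: 6² + 4·1927 = 36 + 7708 = 7744; √7744 = 88.
q = (−6 + 88)/2 = 41, and p = q + 6 = 47.
Check: 41 · 47 = 1927.

47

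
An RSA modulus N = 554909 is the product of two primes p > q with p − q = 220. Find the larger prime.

Since p = q + 220, we have 554909 = q(q + 220), so q² + 220q − 554909 = 0.
Discriminant: 220² + 4·554909 = 48400 + 2219636 = 2268036; √2268036 = 1506.
q = (−220 + 1506)/2 = 643, and p = q + 220 = 863.
Check: 643 · 863 = 554909.

863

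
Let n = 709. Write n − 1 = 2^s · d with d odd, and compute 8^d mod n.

613

709 − 1 = 708 = 2^2 · 177, so d = 177.
8^1 ≡ 8 (mod 709)
8^2 ≡ 8^2 = 64 ≡ 64 (mod 709)
8^4 ≡ 64^2 = 4096 ≡ 551 (mod 709)
8^8 ≡ 551^2 = 303601 ≡ 149 (mod 709)
8^16 ≡ 149^2 = 22201 ≡ 222 (mod 709)
8^32 ≡ 222^2 = 49284 ≡ 363 (mod 709)
8^64 ≡ 363^2 = 131769 ≡ 604 (mod 709)
8^128 ≡ 604^2 = 364816 ≡ 390 (mod 709)
177 = 128 + 32 + 16 + 1 in binary powers of 2.
So 8^177 ≡ 390 · 363 · 222 · 8 ≡ 613 (mod 709).
Squaring chain: 613 → 708; reaches −1, so base 8 does not prove 709 composite.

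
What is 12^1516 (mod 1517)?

12^1 ≡ 12 (mod 1517)
12^2 ≡ 12^2 = 144 ≡ 144 (mod 1517)
12^4 ≡ 144^2 = 20736 ≡ 1015 (mod 1517)
12^8 ≡ 1015^2 = 1030225 ≡ 182 (mod 1517)
12^16 ≡ 182^2 = 33124 ≡ 1267 (mod 1517)
12^32 ≡ 1267^2 = 1605289 ≡ 303 (mod 1517)
12^64 ≡ 303^2 = 91809 ≡ 789 (mod 1517)
12^128 ≡ 789^2 = 622521 ≡ 551 (mod 1517)
12^256 ≡ 551^2 = 303601 ≡ 201 (mod 1517)
12^512 ≡ 201^2 = 40401 ≡ 959 (mod 1517)
12^1024 ≡ 959^2 = 919681 ≡ 379 (mod 1517)
1516 = 1024 + 256 + 128 + 64 + 32 + 8 + 4 in binary powers of 2.
So 12^1516 ≡ 379 · 201 · 551 · 789 · 303 · 182 · 1015 ≡ 127 (mod 1517).
Since 127 ≠ 1, base 12 is a Fermat witness: 1517 is composite.

127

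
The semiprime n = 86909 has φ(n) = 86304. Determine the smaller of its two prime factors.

233

φ(n) = (p−1)(q−1) = n − (p+q) + 1, so p + q = 86909 − 86304 + 1 = 606.
p and q are the roots of t² − 606t + 86909 = 0.
Discriminant: 606² − 4·86909 = 367236 − 347636 = 19600; √19600 = 140.
q = (606 − 140)/2 = 233, p = (606 + 140)/2 = 373.
Check: 233 · 373 = 86909.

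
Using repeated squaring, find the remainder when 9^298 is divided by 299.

9

9^1 ≡ 9 (mod 299)
9^2 ≡ 9^2 = 81 ≡ 81 (mod 299)
9^4 ≡ 81^2 = 6561 ≡ 282 (mod 299)
9^8 ≡ 282^2 = 79524 ≡ 289 (mod 299)
9^16 ≡ 289^2 = 83521 ≡ 100 (mod 299)
9^32 ≡ 100^2 = 10000 ≡ 133 (mod 299)
9^64 ≡ 133^2 = 17689 ≡ 48 (mod 299)
9^128 ≡ 48^2 = 2304 ≡ 211 (mod 299)
9^256 ≡ 211^2 = 44521 ≡ 269 (mod 299)
298 = 256 + 32 + 8 + 2 in binary powers of 2.
So 9^298 ≡ 269 · 133 · 289 · 81 ≡ 9 (mod 299).
Since 9 ≠ 1, base 9 is a Fermat witness: 299 is composite.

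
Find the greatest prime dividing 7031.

7031 = 79 · 89
89 is prime.
So 7031 = 79 · 89; the largest prime factor is 89.

89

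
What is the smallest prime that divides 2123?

2123 is odd.
Digit sum 8, not divisible by 3.
Ends in 3: not divisible by 5.
7: 2123 = 7·303 + 2
11: 2123 = 11·193

11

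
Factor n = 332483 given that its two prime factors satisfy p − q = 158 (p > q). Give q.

503

Since p = q + 158, we have 332483 = q(q + 158), so q² + 158q − 332483 = 0.
Discriminant: 158² + 4·332483 = 24964 + 1329932 = 1354896; √1354896 = 1164.
q = (−158 + 1164)/2 = 503, and p = q + 158 = 661.
Check: 503 · 661 = 332483.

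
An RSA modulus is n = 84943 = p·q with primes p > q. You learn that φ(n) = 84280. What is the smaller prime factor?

173

φ(n) = (p−1)(q−1) = n − (p+q) + 1, so p + q = 84943 − 84280 + 1 = 664.
p and q are the roots of t² − 664t + 84943 = 0.
Discriminant: 664² − 4·84943 = 440896 − 339772 = 101124; √101124 = 318.
q = (664 − 318)/2 = 173, p = (664 + 318)/2 = 491.
Check: 173 · 491 = 84943.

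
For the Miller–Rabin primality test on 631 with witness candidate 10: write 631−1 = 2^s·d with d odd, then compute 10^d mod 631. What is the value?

631 − 1 = 630 = 2^1 · 315, so d = 315.
10^1 ≡ 10 (mod 631)
10^2 ≡ 10^2 = 100 ≡ 100 (mod 631)
10^4 ≡ 100^2 = 10000 ≡ 535 (mod 631)
10^8 ≡ 535^2 = 286225 ≡ 382 (mod 631)
10^16 ≡ 382^2 = 145924 ≡ 163 (mod 631)
10^32 ≡ 163^2 = 26569 ≡ 67 (mod 631)
10^64 ≡ 67^2 = 4489 ≡ 72 (mod 631)
10^128 ≡ 72^2 = 5184 ≡ 136 (mod 631)
10^256 ≡ 136^2 = 18496 ≡ 197 (mod 631)
315 = 256 + 32 + 16 + 8 + 2 + 1 in binary powers of 2.
So 10^315 ≡ 197 · 67 · 163 · 382 · 100 · 10 ≡ 1 (mod 631).
Since 10^d ≡ 1 (mod 631), base 10 does not prove 631 composite.

1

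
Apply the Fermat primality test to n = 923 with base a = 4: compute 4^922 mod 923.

4^1 ≡ 4 (mod 923)
4^2 ≡ 4^2 = 16 ≡ 16 (mod 923)
4^4 ≡ 16^2 = 256 ≡ 256 (mod 923)
4^8 ≡ 256^2 = 65536 ≡ 3 (mod 923)
4^16 ≡ 3^2 = 9 ≡ 9 (mod 923)
4^32 ≡ 9^2 = 81 ≡ 81 (mod 923)
4^64 ≡ 81^2 = 6561 ≡ 100 (mod 923)
4^128 ≡ 100^2 = 10000 ≡ 770 (mod 923)
4^256 ≡ 770^2 = 592900 ≡ 334 (mod 923)
4^512 ≡ 334^2 = 111556 ≡ 796 (mod 923)
922 = 512 + 256 + 128 + 16 + 8 + 2 in binary powers of 2.
So 4^922 ≡ 796 · 334 · 770 · 9 · 3 · 16 ≡ 555 (mod 923).
Since 555 ≠ 1, base 4 is a Fermat witness: 923 is composite.

555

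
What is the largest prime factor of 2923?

2923 = 37 · 79
79 is prime.
So 2923 = 37 · 79; the largest prime factor is 79.

79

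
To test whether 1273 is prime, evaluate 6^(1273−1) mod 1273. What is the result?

558

6^1 ≡ 6 (mod 1273)
6^2 ≡ 6^2 = 36 ≡ 36 (mod 1273)
6^4 ≡ 36^2 = 1296 ≡ 23 (mod 1273)
6^8 ≡ 23^2 = 529 ≡ 529 (mod 1273)
6^16 ≡ 529^2 = 279841 ≡ 1054 (mod 1273)
6^32 ≡ 1054^2 = 1110916 ≡ 860 (mod 1273)
6^64 ≡ 860^2 = 739600 ≡ 1260 (mod 1273)
6^128 ≡ 1260^2 = 1587600 ≡ 169 (mod 1273)
6^256 ≡ 169^2 = 28561 ≡ 555 (mod 1273)
6^512 ≡ 555^2 = 308025 ≡ 1232 (mod 1273)
6^1024 ≡ 1232^2 = 1517824 ≡ 408 (mod 1273)
1272 = 1024 + 128 + 64 + 32 + 16 + 8 in binary powers of 2.
So 6^1272 ≡ 408 · 169 · 1260 · 860 · 1054 · 529 ≡ 558 (mod 1273).
Since 558 ≠ 1, base 6 is a Fermat witness: 1273 is composite.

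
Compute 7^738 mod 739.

1

7^1 ≡ 7 (mod 739)
7^2 ≡ 7^2 = 49 ≡ 49 (mod 739)
7^4 ≡ 49^2 = 2401 ≡ 184 (mod 739)
7^8 ≡ 184^2 = 33856 ≡ 601 (mod 739)
7^16 ≡ 601^2 = 361201 ≡ 569 (mod 739)
7^32 ≡ 569^2 = 323761 ≡ 79 (mod 739)
7^64 ≡ 79^2 = 6241 ≡ 329 (mod 739)
7^128 ≡ 329^2 = 108241 ≡ 347 (mod 739)
7^256 ≡ 347^2 = 120409 ≡ 691 (mod 739)
7^512 ≡ 691^2 = 477481 ≡ 87 (mod 739)
738 = 512 + 128 + 64 + 32 + 2 in binary powers of 2.
So 7^738 ≡ 87 · 347 · 329 · 79 · 49 ≡ 1 (mod 739).
Since the result is 1, base 7 gives no evidence that 739 is composite.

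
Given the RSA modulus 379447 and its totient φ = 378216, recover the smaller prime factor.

φ(n) = (p−1)(q−1) = n − (p+q) + 1, so p + q = 379447 − 378216 + 1 = 1232.
p and q are the roots of t² − 1232t + 379447 = 0.
Discriminant: 1232² − 4·379447 = 1517824 − 1517788 = 36; √36 = 6.
q = (1232 − 6)/2 = 613, p = (1232 + 6)/2 = 619.
Check: 613 · 619 = 379447.

613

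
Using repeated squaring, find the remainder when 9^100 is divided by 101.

1

9^1 ≡ 9 (mod 101)
9^2 ≡ 9^2 = 81 ≡ 81 (mod 101)
9^4 ≡ 81^2 = 6561 ≡ 97 (mod 101)
9^8 ≡ 97^2 = 9409 ≡ 16 (mod 101)
9^16 ≡ 16^2 = 256 ≡ 54 (mod 101)
9^32 ≡ 54^2 = 2916 ≡ 88 (mod 101)
9^64 ≡ 88^2 = 7744 ≡ 68 (mod 101)
100 = 64 + 32 + 4 in binary powers of 2.
So 9^100 ≡ 68 · 88 · 97 ≡ 1 (mod 101).
Since the result is 1, base 9 gives no evidence that 101 is composite.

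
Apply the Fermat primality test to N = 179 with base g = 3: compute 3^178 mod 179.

1

3^1 ≡ 3 (mod 179)
3^2 ≡ 3^2 = 9 ≡ 9 (mod 179)
3^4 ≡ 9^2 = 81 ≡ 81 (mod 179)
3^8 ≡ 81^2 = 6561 ≡ 117 (mod 179)
3^16 ≡ 117^2 = 13689 ≡ 85 (mod 179)
3^32 ≡ 85^2 = 7225 ≡ 65 (mod 179)
3^64 ≡ 65^2 = 4225 ≡ 108 (mod 179)
3^128 ≡ 108^2 = 11664 ≡ 29 (mod 179)
178 = 128 + 32 + 16 + 2 in binary powers of 2.
So 3^178 ≡ 29 · 65 · 85 · 9 ≡ 1 (mod 179).
Since the result is 1, base 3 gives no evidence that 179 is composite.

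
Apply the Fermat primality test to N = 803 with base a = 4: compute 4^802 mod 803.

588

4^1 ≡ 4 (mod 803)
4^2 ≡ 4^2 = 16 ≡ 16 (mod 803)
4^4 ≡ 16^2 = 256 ≡ 256 (mod 803)
4^8 ≡ 256^2 = 65536 ≡ 493 (mod 803)
4^16 ≡ 493^2 = 243049 ≡ 543 (mod 803)
4^32 ≡ 543^2 = 294849 ≡ 148 (mod 803)
4^64 ≡ 148^2 = 21904 ≡ 223 (mod 803)
4^128 ≡ 223^2 = 49729 ≡ 746 (mod 803)
4^256 ≡ 746^2 = 556516 ≡ 37 (mod 803)
4^512 ≡ 37^2 = 1369 ≡ 566 (mod 803)
802 = 512 + 256 + 32 + 2 in binary powers of 2.
So 4^802 ≡ 566 · 37 · 148 · 16 ≡ 588 (mod 803).
Since 588 ≠ 1, base 4 is a Fermat witness: 803 is composite.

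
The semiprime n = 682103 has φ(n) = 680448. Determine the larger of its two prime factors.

887

φ(n) = (p−1)(q−1) = n − (p+q) + 1, so p + q = 682103 − 680448 + 1 = 1656.
p and q are the roots of t² − 1656t + 682103 = 0.
Discriminant: 1656² − 4·682103 = 2742336 − 2728412 = 13924; √13924 = 118.
q = (1656 − 118)/2 = 769, p = (1656 + 118)/2 = 887.
Check: 769 · 887 = 682103.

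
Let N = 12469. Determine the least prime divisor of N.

12469 is odd.
Digit sum 22, not divisible by 3.
Ends in 9: not divisible by 5.
7: 12469 = 7·1781 + 2
11: 12469 = 11·1133 + 6
13: 12469 = 13·959 + 2
17: 12469 = 17·733 + 8
19: 12469 = 19·656 + 5
23: 12469 = 23·542 + 3
29: 12469 = 29·429 + 28
31: 12469 = 31·402 + 7
37: 12469 = 37·337

37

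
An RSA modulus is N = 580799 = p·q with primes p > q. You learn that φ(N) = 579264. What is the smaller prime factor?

673

φ(n) = (p−1)(q−1) = n − (p+q) + 1, so p + q = 580799 − 579264 + 1 = 1536.
p and q are the roots of t² − 1536t + 580799 = 0.
Discriminant: 1536² − 4·580799 = 2359296 − 2323196 = 36100; √36100 = 190.
q = (1536 − 190)/2 = 673, p = (1536 + 190)/2 = 863.
Check: 673 · 863 = 580799.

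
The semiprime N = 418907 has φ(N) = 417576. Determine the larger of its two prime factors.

φ(n) = (p−1)(q−1) = n − (p+q) + 1, so p + q = 418907 − 417576 + 1 = 1332.
p and q are the roots of t² − 1332t + 418907 = 0.
Discriminant: 1332² − 4·418907 = 1774224 − 1675628 = 98596; √98596 = 314.
q = (1332 − 314)/2 = 509, p = (1332 + 314)/2 = 823.
Check: 509 · 823 = 418907.

823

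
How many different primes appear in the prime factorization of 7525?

7525 = 5^2 · 301
301 = 7 · 43
7525 = 5^2 · 7 · 43, which has 3 distinct prime factors.

3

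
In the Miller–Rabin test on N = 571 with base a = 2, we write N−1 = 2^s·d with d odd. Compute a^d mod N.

571 − 1 = 570 = 2^1 · 285, so d = 285.
2^1 ≡ 2 (mod 571)
2^2 ≡ 2^2 = 4 ≡ 4 (mod 571)
2^4 ≡ 4^2 = 16 ≡ 16 (mod 571)
2^8 ≡ 16^2 = 256 ≡ 256 (mod 571)
2^16 ≡ 256^2 = 65536 ≡ 442 (mod 571)
2^32 ≡ 442^2 = 195364 ≡ 82 (mod 571)
2^64 ≡ 82^2 = 6724 ≡ 443 (mod 571)
2^128 ≡ 443^2 = 196249 ≡ 396 (mod 571)
2^256 ≡ 396^2 = 156816 ≡ 362 (mod 571)
285 = 256 + 16 + 8 + 4 + 1 in binary powers of 2.
So 2^285 ≡ 362 · 442 · 256 · 16 · 2 ≡ 570 (mod 571).
Since 2^d ≡ 570 (mod 571), base 2 does not prove 571 composite.

570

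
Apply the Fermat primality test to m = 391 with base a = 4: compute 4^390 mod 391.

4^1 ≡ 4 (mod 391)
4^2 ≡ 4^2 = 16 ≡ 16 (mod 391)
4^4 ≡ 16^2 = 256 ≡ 256 (mod 391)
4^8 ≡ 256^2 = 65536 ≡ 239 (mod 391)
4^16 ≡ 239^2 = 57121 ≡ 35 (mod 391)
4^32 ≡ 35^2 = 1225 ≡ 52 (mod 391)
4^64 ≡ 52^2 = 2704 ≡ 358 (mod 391)
4^128 ≡ 358^2 = 128164 ≡ 307 (mod 391)
4^256 ≡ 307^2 = 94249 ≡ 18 (mod 391)
390 = 256 + 128 + 4 + 2 in binary powers of 2.
So 4^390 ≡ 18 · 307 · 256 · 16 ≡ 288 (mod 391).
Since 288 ≠ 1, base 4 is a Fermat witness: 391 is composite.

288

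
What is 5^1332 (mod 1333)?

5^1 ≡ 5 (mod 1333)
5^2 ≡ 5^2 = 25 ≡ 25 (mod 1333)
5^4 ≡ 25^2 = 625 ≡ 625 (mod 1333)
5^8 ≡ 625^2 = 390625 ≡ 56 (mod 1333)
5^16 ≡ 56^2 = 3136 ≡ 470 (mod 1333)
5^32 ≡ 470^2 = 220900 ≡ 955 (mod 1333)
5^64 ≡ 955^2 = 912025 ≡ 253 (mod 1333)
5^128 ≡ 253^2 = 64009 ≡ 25 (mod 1333)
5^256 ≡ 25^2 = 625 ≡ 625 (mod 1333)
5^512 ≡ 625^2 = 390625 ≡ 56 (mod 1333)
5^1024 ≡ 56^2 = 3136 ≡ 470 (mod 1333)
1332 = 1024 + 256 + 32 + 16 + 4 in binary powers of 2.
So 5^1332 ≡ 470 · 625 · 955 · 470 · 625 ≡ 838 (mod 1333).
Since 838 ≠ 1, base 5 is a Fermat witness: 1333 is composite.

838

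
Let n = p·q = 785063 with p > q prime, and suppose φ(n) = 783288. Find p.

φ(n) = (p−1)(q−1) = n − (p+q) + 1, so p + q = 785063 − 783288 + 1 = 1776.
p and q are the roots of t² − 1776t + 785063 = 0.
Discriminant: 1776² − 4·785063 = 3154176 − 3140252 = 13924; √13924 = 118.
q = (1776 − 118)/2 = 829, p = (1776 + 118)/2 = 947.
Check: 829 · 947 = 785063.

947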